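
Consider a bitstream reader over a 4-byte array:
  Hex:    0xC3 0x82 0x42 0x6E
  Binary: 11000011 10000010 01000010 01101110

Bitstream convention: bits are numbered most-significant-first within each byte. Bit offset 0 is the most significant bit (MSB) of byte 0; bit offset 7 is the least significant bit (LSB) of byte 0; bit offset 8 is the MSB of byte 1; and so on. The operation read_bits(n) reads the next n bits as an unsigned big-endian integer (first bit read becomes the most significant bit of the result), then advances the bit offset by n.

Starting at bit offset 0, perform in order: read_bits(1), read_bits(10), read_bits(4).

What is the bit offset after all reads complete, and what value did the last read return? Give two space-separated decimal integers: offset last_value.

Answer: 15 1

Derivation:
Read 1: bits[0:1] width=1 -> value=1 (bin 1); offset now 1 = byte 0 bit 1; 31 bits remain
Read 2: bits[1:11] width=10 -> value=540 (bin 1000011100); offset now 11 = byte 1 bit 3; 21 bits remain
Read 3: bits[11:15] width=4 -> value=1 (bin 0001); offset now 15 = byte 1 bit 7; 17 bits remain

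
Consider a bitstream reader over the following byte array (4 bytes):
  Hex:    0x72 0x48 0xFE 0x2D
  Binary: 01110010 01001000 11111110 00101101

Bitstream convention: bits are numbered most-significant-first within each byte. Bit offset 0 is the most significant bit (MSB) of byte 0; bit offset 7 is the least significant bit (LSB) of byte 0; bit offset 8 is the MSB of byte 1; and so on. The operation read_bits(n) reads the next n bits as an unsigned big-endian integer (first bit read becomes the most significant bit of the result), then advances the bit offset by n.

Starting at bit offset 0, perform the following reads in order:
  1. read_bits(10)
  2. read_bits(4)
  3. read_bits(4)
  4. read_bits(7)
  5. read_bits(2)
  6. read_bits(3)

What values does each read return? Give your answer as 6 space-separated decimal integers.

Read 1: bits[0:10] width=10 -> value=457 (bin 0111001001); offset now 10 = byte 1 bit 2; 22 bits remain
Read 2: bits[10:14] width=4 -> value=2 (bin 0010); offset now 14 = byte 1 bit 6; 18 bits remain
Read 3: bits[14:18] width=4 -> value=3 (bin 0011); offset now 18 = byte 2 bit 2; 14 bits remain
Read 4: bits[18:25] width=7 -> value=124 (bin 1111100); offset now 25 = byte 3 bit 1; 7 bits remain
Read 5: bits[25:27] width=2 -> value=1 (bin 01); offset now 27 = byte 3 bit 3; 5 bits remain
Read 6: bits[27:30] width=3 -> value=3 (bin 011); offset now 30 = byte 3 bit 6; 2 bits remain

Answer: 457 2 3 124 1 3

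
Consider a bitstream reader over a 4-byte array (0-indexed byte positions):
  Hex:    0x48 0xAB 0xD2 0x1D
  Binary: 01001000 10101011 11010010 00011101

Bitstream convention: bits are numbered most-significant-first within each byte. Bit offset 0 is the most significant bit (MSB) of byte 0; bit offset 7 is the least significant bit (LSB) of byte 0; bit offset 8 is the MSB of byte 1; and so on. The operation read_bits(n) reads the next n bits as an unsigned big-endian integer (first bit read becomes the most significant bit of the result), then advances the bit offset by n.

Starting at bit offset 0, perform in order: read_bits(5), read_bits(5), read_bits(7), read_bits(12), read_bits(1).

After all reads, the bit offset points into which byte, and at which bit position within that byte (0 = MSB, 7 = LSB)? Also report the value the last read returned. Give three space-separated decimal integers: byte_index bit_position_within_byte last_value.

Read 1: bits[0:5] width=5 -> value=9 (bin 01001); offset now 5 = byte 0 bit 5; 27 bits remain
Read 2: bits[5:10] width=5 -> value=2 (bin 00010); offset now 10 = byte 1 bit 2; 22 bits remain
Read 3: bits[10:17] width=7 -> value=87 (bin 1010111); offset now 17 = byte 2 bit 1; 15 bits remain
Read 4: bits[17:29] width=12 -> value=2627 (bin 101001000011); offset now 29 = byte 3 bit 5; 3 bits remain
Read 5: bits[29:30] width=1 -> value=1 (bin 1); offset now 30 = byte 3 bit 6; 2 bits remain

Answer: 3 6 1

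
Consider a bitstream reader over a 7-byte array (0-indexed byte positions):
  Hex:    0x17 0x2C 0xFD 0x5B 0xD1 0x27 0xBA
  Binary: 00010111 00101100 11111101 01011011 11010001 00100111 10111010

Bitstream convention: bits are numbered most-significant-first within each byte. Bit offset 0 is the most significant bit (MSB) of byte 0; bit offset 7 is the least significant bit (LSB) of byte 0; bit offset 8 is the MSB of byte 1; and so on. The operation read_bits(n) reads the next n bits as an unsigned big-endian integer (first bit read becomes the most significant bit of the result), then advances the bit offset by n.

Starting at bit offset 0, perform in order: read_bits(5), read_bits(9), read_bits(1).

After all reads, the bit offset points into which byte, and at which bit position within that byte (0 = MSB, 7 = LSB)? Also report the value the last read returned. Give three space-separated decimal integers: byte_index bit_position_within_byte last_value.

Answer: 1 7 0

Derivation:
Read 1: bits[0:5] width=5 -> value=2 (bin 00010); offset now 5 = byte 0 bit 5; 51 bits remain
Read 2: bits[5:14] width=9 -> value=459 (bin 111001011); offset now 14 = byte 1 bit 6; 42 bits remain
Read 3: bits[14:15] width=1 -> value=0 (bin 0); offset now 15 = byte 1 bit 7; 41 bits remain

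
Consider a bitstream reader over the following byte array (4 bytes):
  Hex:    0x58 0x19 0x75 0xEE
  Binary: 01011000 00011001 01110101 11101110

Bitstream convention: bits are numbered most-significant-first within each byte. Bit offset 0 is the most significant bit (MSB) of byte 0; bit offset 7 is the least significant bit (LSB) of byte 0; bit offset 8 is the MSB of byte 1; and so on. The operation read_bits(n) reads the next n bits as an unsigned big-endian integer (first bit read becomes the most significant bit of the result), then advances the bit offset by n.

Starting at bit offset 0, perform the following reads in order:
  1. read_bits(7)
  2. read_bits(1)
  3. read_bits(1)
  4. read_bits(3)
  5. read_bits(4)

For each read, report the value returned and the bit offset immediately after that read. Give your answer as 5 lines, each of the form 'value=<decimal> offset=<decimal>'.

Read 1: bits[0:7] width=7 -> value=44 (bin 0101100); offset now 7 = byte 0 bit 7; 25 bits remain
Read 2: bits[7:8] width=1 -> value=0 (bin 0); offset now 8 = byte 1 bit 0; 24 bits remain
Read 3: bits[8:9] width=1 -> value=0 (bin 0); offset now 9 = byte 1 bit 1; 23 bits remain
Read 4: bits[9:12] width=3 -> value=1 (bin 001); offset now 12 = byte 1 bit 4; 20 bits remain
Read 5: bits[12:16] width=4 -> value=9 (bin 1001); offset now 16 = byte 2 bit 0; 16 bits remain

Answer: value=44 offset=7
value=0 offset=8
value=0 offset=9
value=1 offset=12
value=9 offset=16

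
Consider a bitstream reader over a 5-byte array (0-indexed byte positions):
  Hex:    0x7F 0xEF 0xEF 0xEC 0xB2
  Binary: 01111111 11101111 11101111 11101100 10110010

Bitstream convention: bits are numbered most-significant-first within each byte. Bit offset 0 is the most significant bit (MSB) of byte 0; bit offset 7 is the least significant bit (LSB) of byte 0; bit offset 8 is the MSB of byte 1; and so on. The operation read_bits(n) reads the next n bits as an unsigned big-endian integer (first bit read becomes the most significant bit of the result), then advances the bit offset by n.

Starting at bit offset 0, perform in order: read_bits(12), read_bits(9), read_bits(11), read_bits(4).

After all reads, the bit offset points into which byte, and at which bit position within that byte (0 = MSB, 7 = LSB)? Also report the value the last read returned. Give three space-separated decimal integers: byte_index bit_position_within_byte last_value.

Read 1: bits[0:12] width=12 -> value=2046 (bin 011111111110); offset now 12 = byte 1 bit 4; 28 bits remain
Read 2: bits[12:21] width=9 -> value=509 (bin 111111101); offset now 21 = byte 2 bit 5; 19 bits remain
Read 3: bits[21:32] width=11 -> value=2028 (bin 11111101100); offset now 32 = byte 4 bit 0; 8 bits remain
Read 4: bits[32:36] width=4 -> value=11 (bin 1011); offset now 36 = byte 4 bit 4; 4 bits remain

Answer: 4 4 11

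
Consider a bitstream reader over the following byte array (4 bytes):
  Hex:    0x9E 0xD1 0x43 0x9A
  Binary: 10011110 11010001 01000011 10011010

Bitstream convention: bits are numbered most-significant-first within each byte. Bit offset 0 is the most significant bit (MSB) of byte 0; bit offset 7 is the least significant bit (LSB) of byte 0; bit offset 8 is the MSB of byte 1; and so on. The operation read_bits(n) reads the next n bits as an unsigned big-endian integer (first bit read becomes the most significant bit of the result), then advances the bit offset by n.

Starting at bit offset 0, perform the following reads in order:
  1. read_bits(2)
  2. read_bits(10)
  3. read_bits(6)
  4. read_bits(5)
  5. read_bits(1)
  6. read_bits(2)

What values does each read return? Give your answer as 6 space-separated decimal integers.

Answer: 2 493 5 1 1 2

Derivation:
Read 1: bits[0:2] width=2 -> value=2 (bin 10); offset now 2 = byte 0 bit 2; 30 bits remain
Read 2: bits[2:12] width=10 -> value=493 (bin 0111101101); offset now 12 = byte 1 bit 4; 20 bits remain
Read 3: bits[12:18] width=6 -> value=5 (bin 000101); offset now 18 = byte 2 bit 2; 14 bits remain
Read 4: bits[18:23] width=5 -> value=1 (bin 00001); offset now 23 = byte 2 bit 7; 9 bits remain
Read 5: bits[23:24] width=1 -> value=1 (bin 1); offset now 24 = byte 3 bit 0; 8 bits remain
Read 6: bits[24:26] width=2 -> value=2 (bin 10); offset now 26 = byte 3 bit 2; 6 bits remain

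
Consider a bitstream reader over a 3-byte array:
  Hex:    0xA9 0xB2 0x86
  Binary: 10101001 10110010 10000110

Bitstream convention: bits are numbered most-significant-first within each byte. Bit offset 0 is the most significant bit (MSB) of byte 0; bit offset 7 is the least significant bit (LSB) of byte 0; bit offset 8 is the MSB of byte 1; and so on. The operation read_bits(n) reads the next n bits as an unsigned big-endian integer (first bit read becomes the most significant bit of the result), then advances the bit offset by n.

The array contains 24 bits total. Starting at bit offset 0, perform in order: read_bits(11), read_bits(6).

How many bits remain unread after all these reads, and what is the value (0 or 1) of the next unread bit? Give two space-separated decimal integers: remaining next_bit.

Read 1: bits[0:11] width=11 -> value=1357 (bin 10101001101); offset now 11 = byte 1 bit 3; 13 bits remain
Read 2: bits[11:17] width=6 -> value=37 (bin 100101); offset now 17 = byte 2 bit 1; 7 bits remain

Answer: 7 0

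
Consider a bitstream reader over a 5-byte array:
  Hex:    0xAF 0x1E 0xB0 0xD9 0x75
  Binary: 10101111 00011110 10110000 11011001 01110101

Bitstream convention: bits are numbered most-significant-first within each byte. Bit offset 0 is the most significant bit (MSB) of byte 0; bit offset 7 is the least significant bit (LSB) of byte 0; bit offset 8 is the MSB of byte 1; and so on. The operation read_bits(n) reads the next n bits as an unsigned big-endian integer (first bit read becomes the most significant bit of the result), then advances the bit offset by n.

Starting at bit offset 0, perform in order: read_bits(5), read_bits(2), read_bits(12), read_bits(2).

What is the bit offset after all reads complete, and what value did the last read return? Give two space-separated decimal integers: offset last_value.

Read 1: bits[0:5] width=5 -> value=21 (bin 10101); offset now 5 = byte 0 bit 5; 35 bits remain
Read 2: bits[5:7] width=2 -> value=3 (bin 11); offset now 7 = byte 0 bit 7; 33 bits remain
Read 3: bits[7:19] width=12 -> value=2293 (bin 100011110101); offset now 19 = byte 2 bit 3; 21 bits remain
Read 4: bits[19:21] width=2 -> value=2 (bin 10); offset now 21 = byte 2 bit 5; 19 bits remain

Answer: 21 2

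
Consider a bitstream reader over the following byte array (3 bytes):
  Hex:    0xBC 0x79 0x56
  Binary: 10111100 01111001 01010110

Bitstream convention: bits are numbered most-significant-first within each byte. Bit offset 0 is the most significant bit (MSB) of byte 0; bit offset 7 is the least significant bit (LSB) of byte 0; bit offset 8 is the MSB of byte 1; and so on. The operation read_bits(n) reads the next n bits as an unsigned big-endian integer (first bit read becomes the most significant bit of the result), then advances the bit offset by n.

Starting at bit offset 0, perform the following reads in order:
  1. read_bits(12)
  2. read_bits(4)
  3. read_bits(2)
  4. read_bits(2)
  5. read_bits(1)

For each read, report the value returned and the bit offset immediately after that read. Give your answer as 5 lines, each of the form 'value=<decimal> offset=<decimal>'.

Answer: value=3015 offset=12
value=9 offset=16
value=1 offset=18
value=1 offset=20
value=0 offset=21

Derivation:
Read 1: bits[0:12] width=12 -> value=3015 (bin 101111000111); offset now 12 = byte 1 bit 4; 12 bits remain
Read 2: bits[12:16] width=4 -> value=9 (bin 1001); offset now 16 = byte 2 bit 0; 8 bits remain
Read 3: bits[16:18] width=2 -> value=1 (bin 01); offset now 18 = byte 2 bit 2; 6 bits remain
Read 4: bits[18:20] width=2 -> value=1 (bin 01); offset now 20 = byte 2 bit 4; 4 bits remain
Read 5: bits[20:21] width=1 -> value=0 (bin 0); offset now 21 = byte 2 bit 5; 3 bits remain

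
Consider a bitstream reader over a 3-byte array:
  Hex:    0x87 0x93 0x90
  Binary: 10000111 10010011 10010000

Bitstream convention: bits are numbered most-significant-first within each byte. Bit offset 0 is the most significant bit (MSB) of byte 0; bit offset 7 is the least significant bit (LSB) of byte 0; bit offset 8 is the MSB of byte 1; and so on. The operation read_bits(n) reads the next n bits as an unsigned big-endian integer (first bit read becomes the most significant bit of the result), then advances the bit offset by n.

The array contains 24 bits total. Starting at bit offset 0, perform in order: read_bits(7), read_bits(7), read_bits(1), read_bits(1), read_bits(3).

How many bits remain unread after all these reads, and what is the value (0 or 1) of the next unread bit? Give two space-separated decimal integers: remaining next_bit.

Read 1: bits[0:7] width=7 -> value=67 (bin 1000011); offset now 7 = byte 0 bit 7; 17 bits remain
Read 2: bits[7:14] width=7 -> value=100 (bin 1100100); offset now 14 = byte 1 bit 6; 10 bits remain
Read 3: bits[14:15] width=1 -> value=1 (bin 1); offset now 15 = byte 1 bit 7; 9 bits remain
Read 4: bits[15:16] width=1 -> value=1 (bin 1); offset now 16 = byte 2 bit 0; 8 bits remain
Read 5: bits[16:19] width=3 -> value=4 (bin 100); offset now 19 = byte 2 bit 3; 5 bits remain

Answer: 5 1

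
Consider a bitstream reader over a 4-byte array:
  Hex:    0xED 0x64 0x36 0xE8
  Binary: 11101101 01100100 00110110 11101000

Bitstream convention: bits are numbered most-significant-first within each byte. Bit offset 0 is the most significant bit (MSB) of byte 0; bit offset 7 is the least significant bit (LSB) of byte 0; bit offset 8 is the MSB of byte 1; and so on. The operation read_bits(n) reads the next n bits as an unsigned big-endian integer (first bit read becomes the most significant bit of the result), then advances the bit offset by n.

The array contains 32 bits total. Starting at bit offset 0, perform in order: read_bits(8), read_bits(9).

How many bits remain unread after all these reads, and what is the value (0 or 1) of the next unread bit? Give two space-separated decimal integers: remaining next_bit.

Answer: 15 0

Derivation:
Read 1: bits[0:8] width=8 -> value=237 (bin 11101101); offset now 8 = byte 1 bit 0; 24 bits remain
Read 2: bits[8:17] width=9 -> value=200 (bin 011001000); offset now 17 = byte 2 bit 1; 15 bits remain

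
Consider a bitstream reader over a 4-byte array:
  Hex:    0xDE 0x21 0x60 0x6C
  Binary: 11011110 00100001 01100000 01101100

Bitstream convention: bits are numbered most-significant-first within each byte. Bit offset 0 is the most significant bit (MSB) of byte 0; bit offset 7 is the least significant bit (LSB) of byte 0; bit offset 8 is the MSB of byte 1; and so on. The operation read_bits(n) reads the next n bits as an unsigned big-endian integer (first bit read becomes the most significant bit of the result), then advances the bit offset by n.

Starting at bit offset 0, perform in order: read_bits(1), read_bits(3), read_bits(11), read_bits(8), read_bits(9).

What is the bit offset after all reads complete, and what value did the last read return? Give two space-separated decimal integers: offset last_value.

Read 1: bits[0:1] width=1 -> value=1 (bin 1); offset now 1 = byte 0 bit 1; 31 bits remain
Read 2: bits[1:4] width=3 -> value=5 (bin 101); offset now 4 = byte 0 bit 4; 28 bits remain
Read 3: bits[4:15] width=11 -> value=1808 (bin 11100010000); offset now 15 = byte 1 bit 7; 17 bits remain
Read 4: bits[15:23] width=8 -> value=176 (bin 10110000); offset now 23 = byte 2 bit 7; 9 bits remain
Read 5: bits[23:32] width=9 -> value=108 (bin 001101100); offset now 32 = byte 4 bit 0; 0 bits remain

Answer: 32 108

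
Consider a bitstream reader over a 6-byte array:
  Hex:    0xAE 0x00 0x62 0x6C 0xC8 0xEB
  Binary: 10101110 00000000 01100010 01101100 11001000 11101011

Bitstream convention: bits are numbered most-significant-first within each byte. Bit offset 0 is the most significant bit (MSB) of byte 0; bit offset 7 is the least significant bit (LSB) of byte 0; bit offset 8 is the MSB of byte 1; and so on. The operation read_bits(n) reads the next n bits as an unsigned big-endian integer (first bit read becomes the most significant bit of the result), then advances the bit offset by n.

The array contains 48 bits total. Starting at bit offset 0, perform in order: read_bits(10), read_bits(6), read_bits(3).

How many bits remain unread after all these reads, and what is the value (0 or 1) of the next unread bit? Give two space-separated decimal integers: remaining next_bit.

Read 1: bits[0:10] width=10 -> value=696 (bin 1010111000); offset now 10 = byte 1 bit 2; 38 bits remain
Read 2: bits[10:16] width=6 -> value=0 (bin 000000); offset now 16 = byte 2 bit 0; 32 bits remain
Read 3: bits[16:19] width=3 -> value=3 (bin 011); offset now 19 = byte 2 bit 3; 29 bits remain

Answer: 29 0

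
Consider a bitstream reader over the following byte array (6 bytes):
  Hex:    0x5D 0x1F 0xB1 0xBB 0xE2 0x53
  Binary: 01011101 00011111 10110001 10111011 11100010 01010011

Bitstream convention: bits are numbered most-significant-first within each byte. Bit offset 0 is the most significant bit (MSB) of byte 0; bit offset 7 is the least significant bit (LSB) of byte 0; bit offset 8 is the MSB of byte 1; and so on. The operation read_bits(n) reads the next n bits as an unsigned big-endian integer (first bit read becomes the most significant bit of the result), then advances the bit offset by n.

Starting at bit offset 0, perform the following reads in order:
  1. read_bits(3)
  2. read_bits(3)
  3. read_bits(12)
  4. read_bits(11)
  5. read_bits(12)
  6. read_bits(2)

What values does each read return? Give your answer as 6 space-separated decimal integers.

Read 1: bits[0:3] width=3 -> value=2 (bin 010); offset now 3 = byte 0 bit 3; 45 bits remain
Read 2: bits[3:6] width=3 -> value=7 (bin 111); offset now 6 = byte 0 bit 6; 42 bits remain
Read 3: bits[6:18] width=12 -> value=1150 (bin 010001111110); offset now 18 = byte 2 bit 2; 30 bits remain
Read 4: bits[18:29] width=11 -> value=1591 (bin 11000110111); offset now 29 = byte 3 bit 5; 19 bits remain
Read 5: bits[29:41] width=12 -> value=1988 (bin 011111000100); offset now 41 = byte 5 bit 1; 7 bits remain
Read 6: bits[41:43] width=2 -> value=2 (bin 10); offset now 43 = byte 5 bit 3; 5 bits remain

Answer: 2 7 1150 1591 1988 2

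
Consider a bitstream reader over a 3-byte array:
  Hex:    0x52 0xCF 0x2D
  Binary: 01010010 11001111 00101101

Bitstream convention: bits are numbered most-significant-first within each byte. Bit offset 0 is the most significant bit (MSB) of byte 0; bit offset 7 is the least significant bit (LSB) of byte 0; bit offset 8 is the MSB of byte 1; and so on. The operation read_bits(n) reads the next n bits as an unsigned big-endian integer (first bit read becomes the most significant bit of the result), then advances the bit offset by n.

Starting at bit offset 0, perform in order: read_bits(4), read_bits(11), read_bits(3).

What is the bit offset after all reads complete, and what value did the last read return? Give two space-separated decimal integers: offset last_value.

Read 1: bits[0:4] width=4 -> value=5 (bin 0101); offset now 4 = byte 0 bit 4; 20 bits remain
Read 2: bits[4:15] width=11 -> value=359 (bin 00101100111); offset now 15 = byte 1 bit 7; 9 bits remain
Read 3: bits[15:18] width=3 -> value=4 (bin 100); offset now 18 = byte 2 bit 2; 6 bits remain

Answer: 18 4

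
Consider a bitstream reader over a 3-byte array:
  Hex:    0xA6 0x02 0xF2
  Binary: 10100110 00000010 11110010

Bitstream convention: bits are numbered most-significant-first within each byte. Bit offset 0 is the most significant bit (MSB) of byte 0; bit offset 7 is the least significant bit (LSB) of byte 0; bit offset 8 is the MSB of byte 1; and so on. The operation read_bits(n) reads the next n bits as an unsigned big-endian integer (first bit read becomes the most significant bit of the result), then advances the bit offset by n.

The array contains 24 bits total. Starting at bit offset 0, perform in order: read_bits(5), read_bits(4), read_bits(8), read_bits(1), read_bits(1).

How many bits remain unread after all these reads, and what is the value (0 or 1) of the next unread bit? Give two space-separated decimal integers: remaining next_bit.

Read 1: bits[0:5] width=5 -> value=20 (bin 10100); offset now 5 = byte 0 bit 5; 19 bits remain
Read 2: bits[5:9] width=4 -> value=12 (bin 1100); offset now 9 = byte 1 bit 1; 15 bits remain
Read 3: bits[9:17] width=8 -> value=5 (bin 00000101); offset now 17 = byte 2 bit 1; 7 bits remain
Read 4: bits[17:18] width=1 -> value=1 (bin 1); offset now 18 = byte 2 bit 2; 6 bits remain
Read 5: bits[18:19] width=1 -> value=1 (bin 1); offset now 19 = byte 2 bit 3; 5 bits remain

Answer: 5 1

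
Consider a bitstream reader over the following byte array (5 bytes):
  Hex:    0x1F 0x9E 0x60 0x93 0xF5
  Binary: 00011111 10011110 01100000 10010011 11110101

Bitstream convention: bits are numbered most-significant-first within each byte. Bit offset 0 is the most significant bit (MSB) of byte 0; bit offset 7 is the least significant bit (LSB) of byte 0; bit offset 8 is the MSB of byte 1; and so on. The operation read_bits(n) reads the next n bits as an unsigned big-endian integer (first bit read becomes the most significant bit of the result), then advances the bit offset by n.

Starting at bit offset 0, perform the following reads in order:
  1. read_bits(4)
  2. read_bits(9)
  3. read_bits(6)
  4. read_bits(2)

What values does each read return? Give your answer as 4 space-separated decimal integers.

Read 1: bits[0:4] width=4 -> value=1 (bin 0001); offset now 4 = byte 0 bit 4; 36 bits remain
Read 2: bits[4:13] width=9 -> value=499 (bin 111110011); offset now 13 = byte 1 bit 5; 27 bits remain
Read 3: bits[13:19] width=6 -> value=51 (bin 110011); offset now 19 = byte 2 bit 3; 21 bits remain
Read 4: bits[19:21] width=2 -> value=0 (bin 00); offset now 21 = byte 2 bit 5; 19 bits remain

Answer: 1 499 51 0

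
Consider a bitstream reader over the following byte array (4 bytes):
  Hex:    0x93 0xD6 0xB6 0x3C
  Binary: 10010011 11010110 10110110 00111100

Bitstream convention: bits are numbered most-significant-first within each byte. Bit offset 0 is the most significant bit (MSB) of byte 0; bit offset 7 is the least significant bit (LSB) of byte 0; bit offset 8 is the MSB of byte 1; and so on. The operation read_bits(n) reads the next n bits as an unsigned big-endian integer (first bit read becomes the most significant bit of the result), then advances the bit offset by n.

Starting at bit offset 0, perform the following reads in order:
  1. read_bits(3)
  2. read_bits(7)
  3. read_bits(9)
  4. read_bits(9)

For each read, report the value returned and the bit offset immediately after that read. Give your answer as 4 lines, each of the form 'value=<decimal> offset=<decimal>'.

Answer: value=4 offset=3
value=79 offset=10
value=181 offset=19
value=355 offset=28

Derivation:
Read 1: bits[0:3] width=3 -> value=4 (bin 100); offset now 3 = byte 0 bit 3; 29 bits remain
Read 2: bits[3:10] width=7 -> value=79 (bin 1001111); offset now 10 = byte 1 bit 2; 22 bits remain
Read 3: bits[10:19] width=9 -> value=181 (bin 010110101); offset now 19 = byte 2 bit 3; 13 bits remain
Read 4: bits[19:28] width=9 -> value=355 (bin 101100011); offset now 28 = byte 3 bit 4; 4 bits remain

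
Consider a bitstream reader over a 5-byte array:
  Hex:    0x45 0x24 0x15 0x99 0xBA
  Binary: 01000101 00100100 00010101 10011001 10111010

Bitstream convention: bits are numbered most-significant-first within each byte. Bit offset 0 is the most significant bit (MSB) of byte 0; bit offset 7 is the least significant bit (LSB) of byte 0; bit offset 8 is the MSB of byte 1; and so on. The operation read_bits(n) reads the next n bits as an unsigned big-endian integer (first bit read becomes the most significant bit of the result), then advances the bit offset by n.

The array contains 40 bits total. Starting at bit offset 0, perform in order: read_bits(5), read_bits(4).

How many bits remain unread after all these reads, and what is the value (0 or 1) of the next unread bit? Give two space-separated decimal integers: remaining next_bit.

Read 1: bits[0:5] width=5 -> value=8 (bin 01000); offset now 5 = byte 0 bit 5; 35 bits remain
Read 2: bits[5:9] width=4 -> value=10 (bin 1010); offset now 9 = byte 1 bit 1; 31 bits remain

Answer: 31 0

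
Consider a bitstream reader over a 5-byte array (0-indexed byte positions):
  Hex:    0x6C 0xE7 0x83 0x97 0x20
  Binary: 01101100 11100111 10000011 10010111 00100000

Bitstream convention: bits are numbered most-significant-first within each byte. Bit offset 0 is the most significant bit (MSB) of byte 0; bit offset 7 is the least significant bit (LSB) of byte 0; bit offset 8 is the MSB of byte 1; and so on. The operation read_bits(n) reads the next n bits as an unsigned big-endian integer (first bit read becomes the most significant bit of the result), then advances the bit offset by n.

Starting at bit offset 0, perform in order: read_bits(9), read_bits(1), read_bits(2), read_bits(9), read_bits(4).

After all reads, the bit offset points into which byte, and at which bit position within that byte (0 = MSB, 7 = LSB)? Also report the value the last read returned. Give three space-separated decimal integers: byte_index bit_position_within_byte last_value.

Read 1: bits[0:9] width=9 -> value=217 (bin 011011001); offset now 9 = byte 1 bit 1; 31 bits remain
Read 2: bits[9:10] width=1 -> value=1 (bin 1); offset now 10 = byte 1 bit 2; 30 bits remain
Read 3: bits[10:12] width=2 -> value=2 (bin 10); offset now 12 = byte 1 bit 4; 28 bits remain
Read 4: bits[12:21] width=9 -> value=240 (bin 011110000); offset now 21 = byte 2 bit 5; 19 bits remain
Read 5: bits[21:25] width=4 -> value=7 (bin 0111); offset now 25 = byte 3 bit 1; 15 bits remain

Answer: 3 1 7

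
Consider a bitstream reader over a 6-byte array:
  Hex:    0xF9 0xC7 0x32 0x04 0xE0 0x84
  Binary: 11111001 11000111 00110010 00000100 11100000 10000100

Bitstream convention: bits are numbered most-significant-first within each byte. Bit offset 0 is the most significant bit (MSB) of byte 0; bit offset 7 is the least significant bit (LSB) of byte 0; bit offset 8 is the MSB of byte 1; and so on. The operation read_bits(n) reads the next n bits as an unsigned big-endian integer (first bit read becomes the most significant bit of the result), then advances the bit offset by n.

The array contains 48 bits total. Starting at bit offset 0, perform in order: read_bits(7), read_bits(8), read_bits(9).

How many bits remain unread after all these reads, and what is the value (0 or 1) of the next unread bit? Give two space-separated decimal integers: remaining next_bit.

Read 1: bits[0:7] width=7 -> value=124 (bin 1111100); offset now 7 = byte 0 bit 7; 41 bits remain
Read 2: bits[7:15] width=8 -> value=227 (bin 11100011); offset now 15 = byte 1 bit 7; 33 bits remain
Read 3: bits[15:24] width=9 -> value=306 (bin 100110010); offset now 24 = byte 3 bit 0; 24 bits remain

Answer: 24 0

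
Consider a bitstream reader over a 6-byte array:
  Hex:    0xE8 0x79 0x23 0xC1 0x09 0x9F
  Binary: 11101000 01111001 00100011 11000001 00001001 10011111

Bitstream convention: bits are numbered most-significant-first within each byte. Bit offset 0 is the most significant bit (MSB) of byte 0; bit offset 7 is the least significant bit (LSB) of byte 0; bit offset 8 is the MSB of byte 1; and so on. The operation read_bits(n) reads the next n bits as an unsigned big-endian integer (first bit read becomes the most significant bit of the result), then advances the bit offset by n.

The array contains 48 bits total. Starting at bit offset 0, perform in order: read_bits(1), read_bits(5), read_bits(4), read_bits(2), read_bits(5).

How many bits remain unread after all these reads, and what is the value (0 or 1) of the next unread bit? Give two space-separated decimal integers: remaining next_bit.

Answer: 31 0

Derivation:
Read 1: bits[0:1] width=1 -> value=1 (bin 1); offset now 1 = byte 0 bit 1; 47 bits remain
Read 2: bits[1:6] width=5 -> value=26 (bin 11010); offset now 6 = byte 0 bit 6; 42 bits remain
Read 3: bits[6:10] width=4 -> value=1 (bin 0001); offset now 10 = byte 1 bit 2; 38 bits remain
Read 4: bits[10:12] width=2 -> value=3 (bin 11); offset now 12 = byte 1 bit 4; 36 bits remain
Read 5: bits[12:17] width=5 -> value=18 (bin 10010); offset now 17 = byte 2 bit 1; 31 bits remain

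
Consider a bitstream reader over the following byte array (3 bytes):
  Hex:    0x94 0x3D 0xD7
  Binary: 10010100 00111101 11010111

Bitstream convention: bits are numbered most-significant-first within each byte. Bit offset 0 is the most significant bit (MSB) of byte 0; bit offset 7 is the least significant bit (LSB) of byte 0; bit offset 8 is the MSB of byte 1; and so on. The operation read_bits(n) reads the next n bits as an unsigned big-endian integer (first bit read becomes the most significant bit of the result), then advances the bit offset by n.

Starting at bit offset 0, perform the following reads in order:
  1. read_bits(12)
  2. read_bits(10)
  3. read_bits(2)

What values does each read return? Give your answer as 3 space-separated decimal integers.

Read 1: bits[0:12] width=12 -> value=2371 (bin 100101000011); offset now 12 = byte 1 bit 4; 12 bits remain
Read 2: bits[12:22] width=10 -> value=885 (bin 1101110101); offset now 22 = byte 2 bit 6; 2 bits remain
Read 3: bits[22:24] width=2 -> value=3 (bin 11); offset now 24 = byte 3 bit 0; 0 bits remain

Answer: 2371 885 3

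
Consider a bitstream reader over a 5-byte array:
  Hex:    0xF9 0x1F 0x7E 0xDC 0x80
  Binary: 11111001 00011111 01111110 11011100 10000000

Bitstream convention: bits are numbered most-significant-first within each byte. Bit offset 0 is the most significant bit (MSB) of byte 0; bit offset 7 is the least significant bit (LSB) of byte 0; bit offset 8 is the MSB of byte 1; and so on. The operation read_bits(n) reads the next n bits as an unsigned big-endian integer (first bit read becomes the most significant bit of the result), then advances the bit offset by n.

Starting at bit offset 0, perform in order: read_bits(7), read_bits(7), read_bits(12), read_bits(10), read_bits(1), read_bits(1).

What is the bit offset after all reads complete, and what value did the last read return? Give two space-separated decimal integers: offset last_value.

Answer: 38 0

Derivation:
Read 1: bits[0:7] width=7 -> value=124 (bin 1111100); offset now 7 = byte 0 bit 7; 33 bits remain
Read 2: bits[7:14] width=7 -> value=71 (bin 1000111); offset now 14 = byte 1 bit 6; 26 bits remain
Read 3: bits[14:26] width=12 -> value=3579 (bin 110111111011); offset now 26 = byte 3 bit 2; 14 bits remain
Read 4: bits[26:36] width=10 -> value=456 (bin 0111001000); offset now 36 = byte 4 bit 4; 4 bits remain
Read 5: bits[36:37] width=1 -> value=0 (bin 0); offset now 37 = byte 4 bit 5; 3 bits remain
Read 6: bits[37:38] width=1 -> value=0 (bin 0); offset now 38 = byte 4 bit 6; 2 bits remain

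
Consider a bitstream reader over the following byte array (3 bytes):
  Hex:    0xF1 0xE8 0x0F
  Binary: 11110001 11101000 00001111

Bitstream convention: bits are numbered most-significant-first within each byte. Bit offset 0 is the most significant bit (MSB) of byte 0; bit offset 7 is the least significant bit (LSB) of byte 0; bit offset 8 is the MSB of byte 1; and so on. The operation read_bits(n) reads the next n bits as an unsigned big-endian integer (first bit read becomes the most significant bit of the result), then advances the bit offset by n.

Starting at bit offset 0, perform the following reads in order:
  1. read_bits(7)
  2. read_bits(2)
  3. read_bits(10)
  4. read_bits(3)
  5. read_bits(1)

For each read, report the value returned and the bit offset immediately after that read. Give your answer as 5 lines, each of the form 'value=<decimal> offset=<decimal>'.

Answer: value=120 offset=7
value=3 offset=9
value=832 offset=19
value=3 offset=22
value=1 offset=23

Derivation:
Read 1: bits[0:7] width=7 -> value=120 (bin 1111000); offset now 7 = byte 0 bit 7; 17 bits remain
Read 2: bits[7:9] width=2 -> value=3 (bin 11); offset now 9 = byte 1 bit 1; 15 bits remain
Read 3: bits[9:19] width=10 -> value=832 (bin 1101000000); offset now 19 = byte 2 bit 3; 5 bits remain
Read 4: bits[19:22] width=3 -> value=3 (bin 011); offset now 22 = byte 2 bit 6; 2 bits remain
Read 5: bits[22:23] width=1 -> value=1 (bin 1); offset now 23 = byte 2 bit 7; 1 bits remain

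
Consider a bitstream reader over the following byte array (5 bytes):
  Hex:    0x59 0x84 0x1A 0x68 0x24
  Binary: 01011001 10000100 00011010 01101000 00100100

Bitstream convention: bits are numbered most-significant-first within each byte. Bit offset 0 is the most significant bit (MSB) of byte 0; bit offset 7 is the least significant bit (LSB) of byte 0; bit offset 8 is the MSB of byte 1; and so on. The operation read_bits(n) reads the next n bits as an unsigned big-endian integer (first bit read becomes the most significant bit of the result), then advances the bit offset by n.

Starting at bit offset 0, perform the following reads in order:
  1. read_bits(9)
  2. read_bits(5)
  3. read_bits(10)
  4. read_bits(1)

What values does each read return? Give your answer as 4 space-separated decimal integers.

Read 1: bits[0:9] width=9 -> value=179 (bin 010110011); offset now 9 = byte 1 bit 1; 31 bits remain
Read 2: bits[9:14] width=5 -> value=1 (bin 00001); offset now 14 = byte 1 bit 6; 26 bits remain
Read 3: bits[14:24] width=10 -> value=26 (bin 0000011010); offset now 24 = byte 3 bit 0; 16 bits remain
Read 4: bits[24:25] width=1 -> value=0 (bin 0); offset now 25 = byte 3 bit 1; 15 bits remain

Answer: 179 1 26 0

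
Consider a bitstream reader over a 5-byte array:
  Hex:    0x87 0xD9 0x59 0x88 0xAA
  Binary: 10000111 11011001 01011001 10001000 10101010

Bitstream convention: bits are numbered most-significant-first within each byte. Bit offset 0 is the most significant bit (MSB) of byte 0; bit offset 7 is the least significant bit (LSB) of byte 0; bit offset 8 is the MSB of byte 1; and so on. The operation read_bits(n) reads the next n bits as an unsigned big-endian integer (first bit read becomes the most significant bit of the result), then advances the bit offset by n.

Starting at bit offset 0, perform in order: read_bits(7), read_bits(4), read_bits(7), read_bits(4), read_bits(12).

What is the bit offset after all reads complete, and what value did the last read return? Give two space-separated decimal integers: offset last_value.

Answer: 34 1570

Derivation:
Read 1: bits[0:7] width=7 -> value=67 (bin 1000011); offset now 7 = byte 0 bit 7; 33 bits remain
Read 2: bits[7:11] width=4 -> value=14 (bin 1110); offset now 11 = byte 1 bit 3; 29 bits remain
Read 3: bits[11:18] width=7 -> value=101 (bin 1100101); offset now 18 = byte 2 bit 2; 22 bits remain
Read 4: bits[18:22] width=4 -> value=6 (bin 0110); offset now 22 = byte 2 bit 6; 18 bits remain
Read 5: bits[22:34] width=12 -> value=1570 (bin 011000100010); offset now 34 = byte 4 bit 2; 6 bits remain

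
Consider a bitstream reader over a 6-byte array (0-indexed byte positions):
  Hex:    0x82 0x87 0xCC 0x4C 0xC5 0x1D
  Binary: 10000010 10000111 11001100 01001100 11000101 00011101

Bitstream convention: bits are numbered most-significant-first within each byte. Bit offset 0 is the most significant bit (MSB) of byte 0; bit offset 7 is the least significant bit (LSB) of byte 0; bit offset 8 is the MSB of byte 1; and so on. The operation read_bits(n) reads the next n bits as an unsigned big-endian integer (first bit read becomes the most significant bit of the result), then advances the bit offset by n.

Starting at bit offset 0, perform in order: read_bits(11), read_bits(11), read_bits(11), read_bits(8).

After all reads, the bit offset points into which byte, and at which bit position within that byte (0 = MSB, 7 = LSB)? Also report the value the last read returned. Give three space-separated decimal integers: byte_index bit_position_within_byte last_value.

Answer: 5 1 138

Derivation:
Read 1: bits[0:11] width=11 -> value=1044 (bin 10000010100); offset now 11 = byte 1 bit 3; 37 bits remain
Read 2: bits[11:22] width=11 -> value=499 (bin 00111110011); offset now 22 = byte 2 bit 6; 26 bits remain
Read 3: bits[22:33] width=11 -> value=153 (bin 00010011001); offset now 33 = byte 4 bit 1; 15 bits remain
Read 4: bits[33:41] width=8 -> value=138 (bin 10001010); offset now 41 = byte 5 bit 1; 7 bits remain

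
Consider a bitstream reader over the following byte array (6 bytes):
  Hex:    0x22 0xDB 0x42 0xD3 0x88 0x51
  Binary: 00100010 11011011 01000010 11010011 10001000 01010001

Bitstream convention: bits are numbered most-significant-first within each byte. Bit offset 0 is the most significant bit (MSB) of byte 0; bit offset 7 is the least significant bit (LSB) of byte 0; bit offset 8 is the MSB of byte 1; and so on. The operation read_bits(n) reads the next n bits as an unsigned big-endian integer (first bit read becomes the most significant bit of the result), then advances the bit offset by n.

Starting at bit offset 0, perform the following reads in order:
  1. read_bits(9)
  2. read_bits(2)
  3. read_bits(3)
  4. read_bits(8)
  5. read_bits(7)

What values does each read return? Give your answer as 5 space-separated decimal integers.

Answer: 69 2 6 208 90

Derivation:
Read 1: bits[0:9] width=9 -> value=69 (bin 001000101); offset now 9 = byte 1 bit 1; 39 bits remain
Read 2: bits[9:11] width=2 -> value=2 (bin 10); offset now 11 = byte 1 bit 3; 37 bits remain
Read 3: bits[11:14] width=3 -> value=6 (bin 110); offset now 14 = byte 1 bit 6; 34 bits remain
Read 4: bits[14:22] width=8 -> value=208 (bin 11010000); offset now 22 = byte 2 bit 6; 26 bits remain
Read 5: bits[22:29] width=7 -> value=90 (bin 1011010); offset now 29 = byte 3 bit 5; 19 bits remain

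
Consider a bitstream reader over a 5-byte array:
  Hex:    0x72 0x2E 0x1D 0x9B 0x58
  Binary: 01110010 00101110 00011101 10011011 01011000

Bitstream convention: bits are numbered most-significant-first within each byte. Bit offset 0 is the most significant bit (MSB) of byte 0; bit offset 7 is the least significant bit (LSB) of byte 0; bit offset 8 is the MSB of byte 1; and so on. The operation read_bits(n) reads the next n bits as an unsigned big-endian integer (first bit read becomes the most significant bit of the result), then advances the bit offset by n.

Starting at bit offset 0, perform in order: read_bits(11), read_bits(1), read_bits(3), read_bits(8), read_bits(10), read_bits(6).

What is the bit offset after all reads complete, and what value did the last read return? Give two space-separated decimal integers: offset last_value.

Answer: 39 44

Derivation:
Read 1: bits[0:11] width=11 -> value=913 (bin 01110010001); offset now 11 = byte 1 bit 3; 29 bits remain
Read 2: bits[11:12] width=1 -> value=0 (bin 0); offset now 12 = byte 1 bit 4; 28 bits remain
Read 3: bits[12:15] width=3 -> value=7 (bin 111); offset now 15 = byte 1 bit 7; 25 bits remain
Read 4: bits[15:23] width=8 -> value=14 (bin 00001110); offset now 23 = byte 2 bit 7; 17 bits remain
Read 5: bits[23:33] width=10 -> value=822 (bin 1100110110); offset now 33 = byte 4 bit 1; 7 bits remain
Read 6: bits[33:39] width=6 -> value=44 (bin 101100); offset now 39 = byte 4 bit 7; 1 bits remain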